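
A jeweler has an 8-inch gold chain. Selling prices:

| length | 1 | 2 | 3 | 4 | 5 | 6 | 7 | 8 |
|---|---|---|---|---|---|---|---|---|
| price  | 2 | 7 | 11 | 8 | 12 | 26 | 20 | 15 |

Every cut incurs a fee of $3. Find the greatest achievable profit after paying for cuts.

Let r[k] be the best obtainable value from length k. For each k, try every first piece i and keep the best of price[i] + r[k−i] minus the 3 cut fee when i<k.
r[1] = 2
r[2] = 7
r[3] = 11
r[4] = 11  (first piece 2, then r[2]=7)
r[5] = 15  (first piece 2, then r[3]=11)
r[6] = 26
r[7] = 25  (first piece 1, then r[6]=26)
r[8] = 30  (first piece 2, then r[6]=26)
One optimal plan: pieces 6 + 2 (1 cut) → $33 − $3 = $30.

30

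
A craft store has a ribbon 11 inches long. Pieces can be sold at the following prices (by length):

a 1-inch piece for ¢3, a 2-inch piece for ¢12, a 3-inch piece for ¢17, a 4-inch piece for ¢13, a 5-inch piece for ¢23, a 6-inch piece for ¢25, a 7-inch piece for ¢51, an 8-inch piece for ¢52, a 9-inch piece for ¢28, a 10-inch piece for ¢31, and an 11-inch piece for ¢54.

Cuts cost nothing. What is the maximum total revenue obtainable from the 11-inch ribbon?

75

Build r[k] bottom-up: r[k] = max over allowed piece i of (p[i] + r[k−i]).
r[1] = 3
r[2] = 12
r[3] = 17
r[4] = 24  (first piece 2, then r[2]=12)
r[5] = 29  (first piece 2, then r[3]=17)
r[6] = 36  (first piece 2, then r[4]=24)
r[7] = 51
r[8] = 54  (first piece 1, then r[7]=51)
r[9] = 63  (first piece 2, then r[7]=51)
r[10] = 68  (first piece 3, then r[7]=51)
r[11] = 75  (first piece 2, then r[9]=63)
One optimal cutting: 7 + 2 + 2 → ¢51 + ¢12 + ¢12 = ¢75.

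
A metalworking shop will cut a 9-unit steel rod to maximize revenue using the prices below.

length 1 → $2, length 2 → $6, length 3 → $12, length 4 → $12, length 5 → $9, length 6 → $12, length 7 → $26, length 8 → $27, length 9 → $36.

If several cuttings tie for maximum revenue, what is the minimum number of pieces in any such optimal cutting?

1

Consider every possible first cut. r[k] is the best of p[i]+r[k−i] over all sellable i≤k.
r[1] = 2
r[2] = max(2+2, 6+0) = 6
r[3] = max(2+6, 6+2, 12+0) = 12
r[4] = max(2+12, 6+6, 12+2, 12+0) = 14
r[5] = max(2+14, 6+12, 12+6, 12+2, 9+0) = 18
r[6] = max(2+18, 6+14, 12+12, 12+6, 9+2, 12+0) = 24
r[7] = max(2+24, 6+18, 12+14, …, 12+2, 26+0) = 26
r[8] = max(2+26, 6+24, 12+18, …, 26+2, 27+0) = 30
r[9] = max(2+30, 6+26, 12+24, …, 27+2, 36+0) = 36
Maximum revenue is $36.
Now minimize piece count subject to staying optimal: for each k, pieces[k] = 1 + min over i with p[i]+r[k−i]=r[k] of pieces[k−i].
pieces[6] = 2
pieces[7] = 1
pieces[8] = 3
pieces[9] = 1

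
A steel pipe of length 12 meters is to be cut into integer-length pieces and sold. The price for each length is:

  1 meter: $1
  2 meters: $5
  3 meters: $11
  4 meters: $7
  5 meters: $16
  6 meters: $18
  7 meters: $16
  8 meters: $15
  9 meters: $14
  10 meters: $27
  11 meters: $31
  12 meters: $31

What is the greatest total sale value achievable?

Build best[k] bottom-up: best[k] = max over allowed piece i of (p[i] + best[k−i]).
best[1] = 1
best[2] = 5
best[3] = 11
best[4] = 12  (first piece 1, then best[3]=11)
best[5] = 16  (first piece 2, then best[3]=11)
best[6] = 22  (first piece 3, then best[3]=11)
best[7] = 23  (first piece 1, then best[6]=22)
best[8] = 27  (first piece 2, then best[6]=22)
best[9] = 33  (first piece 3, then best[6]=22)
best[10] = 34  (first piece 1, then best[9]=33)
best[11] = 38  (first piece 2, then best[9]=33)
best[12] = 44  (first piece 3, then best[9]=33)
One optimal cutting: 3 + 3 + 3 + 3 → $11 + $11 + $11 + $11 = $44.

44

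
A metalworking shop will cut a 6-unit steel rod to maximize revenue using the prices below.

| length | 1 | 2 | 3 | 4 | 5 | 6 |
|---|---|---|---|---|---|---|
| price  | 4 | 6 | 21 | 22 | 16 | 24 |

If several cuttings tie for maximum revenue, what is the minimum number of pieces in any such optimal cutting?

2

Let r[k] be the best obtainable value from length k. For each k, try every first piece i and keep the best of price[i] + r[k−i].
r[1] = 4
r[2] = max(4+4, 6+0) = 8
r[3] = max(4+8, 6+4, 21+0) = 21
r[4] = max(4+21, 6+8, 21+4, 22+0) = 25
r[5] = max(4+25, 6+21, 21+8, 22+4, 16+0) = 29
r[6] = max(4+29, 6+25, 21+21, 22+8, 16+4, 24+0) = 42
Maximum revenue is $42.
Now minimize piece count subject to staying optimal: for each k, pieces[k] = 1 + min over i with p[i]+r[k−i]=r[k] of pieces[k−i].
pieces[3] = 1
pieces[4] = 2
pieces[5] = 3
pieces[6] = 2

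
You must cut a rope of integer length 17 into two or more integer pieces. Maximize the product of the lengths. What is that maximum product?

Fill P[k] for k=2..17: at each k try every first piece i and multiply by the better of (k−i) uncut or P[k−i].
Small cases: P[2]=1, P[3]=2, P[4]=4, P[5]=6, P[6]=9, P[7]=12, P[8]=18, P[9]=27, P[10]=36, P[11]=54.
P[12] = max(1×54, 2×36, 3×27, …, 10×2, 11×1) = 81
P[13] = max(1×81, 2×54, 3×36, …, 11×2, 12×1) = 108
P[14] = max(1×108, 2×81, 3×54, …, 12×2, 13×1) = 162
P[15] = max(1×162, 2×108, 3×81, …, 13×2, 14×1) = 243
P[16] = max(1×243, 2×162, 3×108, …, 14×2, 15×1) = 324
P[17] = max(1×324, 2×243, 3×162, …, 15×2, 16×1) = 486
One optimal split: 3 + 3 + 3 + 3 + 3 + 2; product 3×3×3×3×3×2 = 486.

486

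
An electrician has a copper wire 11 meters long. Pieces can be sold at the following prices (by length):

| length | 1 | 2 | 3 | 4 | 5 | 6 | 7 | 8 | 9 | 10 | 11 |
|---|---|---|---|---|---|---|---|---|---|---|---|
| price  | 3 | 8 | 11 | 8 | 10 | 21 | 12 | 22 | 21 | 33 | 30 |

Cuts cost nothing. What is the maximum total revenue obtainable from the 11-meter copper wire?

Consider every possible first cut. R[k] is the best of p[i]+R[k−i] over all sellable i≤k.
R[1] = 3
R[2] = 8
R[3] = 11  (first piece 1, then R[2]=8)
R[4] = 16  (first piece 2, then R[2]=8)
R[5] = 19  (first piece 1, then R[4]=16)
R[6] = 24  (first piece 2, then R[4]=16)
R[7] = 27  (first piece 1, then R[6]=24)
R[8] = 32  (first piece 2, then R[6]=24)
R[9] = 35  (first piece 1, then R[8]=32)
R[10] = 40  (first piece 2, then R[8]=32)
R[11] = 43  (first piece 1, then R[10]=40)
One optimal cutting: 2 + 2 + 2 + 2 + 2 + 1 → €8 + €8 + €8 + €8 + €8 + €3 = €43.

43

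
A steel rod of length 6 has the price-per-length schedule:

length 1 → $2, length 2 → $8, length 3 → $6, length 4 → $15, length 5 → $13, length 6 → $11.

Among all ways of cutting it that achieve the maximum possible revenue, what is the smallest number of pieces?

3

Let r[k] be the best obtainable value from length k. For each k, try every first piece i and keep the best of price[i] + r[k−i].
r[1] = 2
r[2] = 8
r[3] = 10  (first piece 1, then r[2]=8)
r[4] = 16  (first piece 2, then r[2]=8)
r[5] = 18  (first piece 1, then r[4]=16)
r[6] = 24  (first piece 2, then r[4]=16)
Maximum revenue is $24.
Now minimize piece count subject to staying optimal: for each k, pieces[k] = 1 + min over i with p[i]+r[k−i]=r[k] of pieces[k−i].
pieces[3] = 2
pieces[4] = 2
pieces[5] = 3
pieces[6] = 3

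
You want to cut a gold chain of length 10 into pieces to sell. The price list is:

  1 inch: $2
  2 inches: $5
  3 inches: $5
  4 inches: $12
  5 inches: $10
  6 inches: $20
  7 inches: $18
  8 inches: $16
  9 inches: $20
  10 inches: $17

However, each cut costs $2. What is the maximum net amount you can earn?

Consider every possible first cut. v[k] is the best of p[i]+v[k−i] over all sellable i≤k, charging 2 whenever i<k.
v[1] = 2
v[2] = max(2+2-2, 5+0) = 5
v[3] = max(2+5-2, 5+2-2, 5+0) = 5
v[4] = max(2+5-2, 5+5-2, 5+2-2, 12+0) = 12
v[5] = max(2+12-2, 5+5-2, 5+5-2, 12+2-2, 10+0) = 12
v[6] = max(2+12-2, 5+12-2, 5+5-2, 12+5-2, 10+2-2, 20+0) = 20
v[7] = max(2+20-2, 5+12-2, 5+12-2, …, 20+2-2, 18+0) = 20
v[8] = max(2+20-2, 5+20-2, 5+12-2, …, 18+2-2, 16+0) = 23
v[9] = max(2+23-2, 5+20-2, 5+20-2, …, 16+2-2, 20+0) = 23
v[10] = max(2+23-2, 5+23-2, 5+20-2, …, 20+2-2, 17+0) = 30
One optimal plan: pieces 6 + 4 (1 cut) → $32 − $2 = $30.

30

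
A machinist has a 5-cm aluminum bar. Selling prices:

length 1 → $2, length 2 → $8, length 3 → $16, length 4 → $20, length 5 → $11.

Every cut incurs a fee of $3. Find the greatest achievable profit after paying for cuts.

21

Build v[k] bottom-up: v[k] = max over allowed piece i of (p[i] + v[k−i]) − 3 per cut.
v[1] = 2
v[2] = max(2+2-3, 8+0) = 8
v[3] = max(2+8-3, 8+2-3, 16+0) = 16
v[4] = max(2+16-3, 8+8-3, 16+2-3, 20+0) = 20
v[5] = max(2+20-3, 8+16-3, 16+8-3, 20+2-3, 11+0) = 21
One optimal plan: pieces 3 + 2 (1 cut) → $24 − $3 = $21.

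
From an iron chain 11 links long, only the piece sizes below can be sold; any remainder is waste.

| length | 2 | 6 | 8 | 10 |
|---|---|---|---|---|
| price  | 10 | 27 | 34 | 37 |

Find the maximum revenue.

50

Build r[k] bottom-up: r[k] = max over allowed piece i of (p[i] + r[k−i]).
r[1] = 0
r[2] = 10
r[3] = 10
r[4] = 20  (first piece 2, then r[2]=10)
r[5] = 20
r[6] = max(10+20, 27+0) = 30
r[7] = max(10+20, 27+0) = 30
r[8] = max(10+30, 27+10, 34+0) = 40
r[9] = max(10+30, 27+10, 34+0) = 40
r[10] = max(10+40, 27+20, 34+10, 37+0) = 50
r[11] = max(10+40, 27+20, 34+10, 37+0) = 50
One optimal cutting: pieces 2 + 2 + 2 + 2 + 2 with 1 link of scrap → $50.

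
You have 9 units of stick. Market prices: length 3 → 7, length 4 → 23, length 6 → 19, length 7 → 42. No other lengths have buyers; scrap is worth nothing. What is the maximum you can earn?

Build r[k] bottom-up: r[k] = max over allowed piece i of (p[i] + r[k−i]).
r[1] = 0
r[2] = 0
r[3] = 7
r[4] = max(7+0, 23+0) = 23
r[5] = max(7+0, 23+0) = 23
r[6] = max(7+7, 23+0, 19+0) = 23
r[7] = max(7+23, 23+7, 19+0, 42+0) = 42
r[8] = max(7+23, 23+23, 19+0, 42+0) = 46
r[9] = max(7+23, 23+23, 19+7, 42+0) = 46
One optimal cutting: pieces 4 + 4 with 1 unit of scrap → 46.

46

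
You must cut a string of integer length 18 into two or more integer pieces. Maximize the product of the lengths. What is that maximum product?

729

Let g[k] be the best product for length k (with at least one cut). For each first piece i, the rest contributes max(k−i, g[k−i]).
g[2] = 1·max(1,0) = 1·1 = 1
g[3] = max(1·2, 2·1) = 2
g[4] = max(1·3, 2·2, 3·1) = 4
g[5] = max(1·4, 2·3, 3·2, 4·1) = 6
g[6] = max(1·6, 2·4, 3·3, 4·2, 5·1) = 9
g[7] = max(1·9, 2·6, 3·4, 4·3, 5·2, 6·1) = 12
g[8] = max(1·12, 2·9, 3·6, …, 6·2, 7·1) = 18
g[9] = max(1·18, 2·12, 3·9, …, 7·2, 8·1) = 27
g[10] = max(1·27, 2·18, 3·12, …, 8·2, 9·1) = 36
g[11] = max(1·36, 2·27, 3·18, …, 9·2, 10·1) = 54
g[12] = max(1·54, 2·36, 3·27, …, 10·2, 11·1) = 81
g[13] = max(1·81, 2·54, 3·36, …, 11·2, 12·1) = 108
g[14] = max(1·108, 2·81, 3·54, …, 12·2, 13·1) = 162
g[15] = max(1·162, 2·108, 3·81, …, 13·2, 14·1) = 243
g[16] = max(1·243, 2·162, 3·108, …, 14·2, 15·1) = 324
g[17] = max(1·324, 2·243, 3·162, …, 15·2, 16·1) = 486
g[18] = max(1·486, 2·324, 3·243, …, 16·2, 17·1) = 729
One optimal split: 3 + 3 + 3 + 3 + 3 + 3; product 3·3·3·3·3·3 = 729.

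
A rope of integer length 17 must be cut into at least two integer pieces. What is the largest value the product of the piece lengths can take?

486

Let prod[k] be the best product for length k (with at least one cut). For each first piece i, the rest contributes max(k−i, prod[k−i]).
Small cases: prod[2]=1, prod[3]=2, prod[4]=4, prod[5]=6, prod[6]=9, prod[7]=12, prod[8]=18, prod[9]=27, prod[10]=36, prod[11]=54.
prod[12] = max(1×54, 2×36, 3×27, …, 10×2, 11×1) = 81
prod[13] = max(1×81, 2×54, 3×36, …, 11×2, 12×1) = 108
prod[14] = max(1×108, 2×81, 3×54, …, 12×2, 13×1) = 162
prod[15] = max(1×162, 2×108, 3×81, …, 13×2, 14×1) = 243
prod[16] = max(1×243, 2×162, 3×108, …, 14×2, 15×1) = 324
prod[17] = max(1×324, 2×243, 3×162, …, 15×2, 16×1) = 486
One optimal split: 3 + 3 + 3 + 3 + 3 + 2; product 3×3×3×3×3×2 = 486.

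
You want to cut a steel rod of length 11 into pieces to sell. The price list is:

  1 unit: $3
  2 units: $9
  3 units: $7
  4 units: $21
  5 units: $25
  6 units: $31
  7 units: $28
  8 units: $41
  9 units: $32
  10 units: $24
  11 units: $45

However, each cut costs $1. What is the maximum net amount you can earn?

Consider every possible first cut. r[k] is the best of p[i]+r[k−i] over all sellable i≤k, charging 1 whenever i<k.
r[1] = 3
r[2] = max(3+3-1, 9+0) = 9
r[3] = max(3+9-1, 9+3-1, 7+0) = 11
r[4] = max(3+11-1, 9+9-1, 7+3-1, 21+0) = 21
r[5] = max(3+21-1, 9+11-1, 7+9-1, 21+3-1, 25+0) = 25
r[6] = max(3+25-1, 9+21-1, 7+11-1, 21+9-1, 25+3-1, 31+0) = 31
r[7] = max(3+31-1, 9+25-1, 7+21-1, …, 31+3-1, 28+0) = 33
r[8] = max(3+33-1, 9+31-1, 7+25-1, …, 28+3-1, 41+0) = 41
r[9] = max(3+41-1, 9+33-1, 7+31-1, …, 41+3-1, 32+0) = 45
r[10] = max(3+45-1, 9+41-1, 7+33-1, …, 32+3-1, 24+0) = 51
r[11] = max(3+51-1, 9+45-1, 7+41-1, …, 24+3-1, 45+0) = 55
One optimal plan: pieces 6 + 5 (1 cut) → $56 − $1 = $55.

55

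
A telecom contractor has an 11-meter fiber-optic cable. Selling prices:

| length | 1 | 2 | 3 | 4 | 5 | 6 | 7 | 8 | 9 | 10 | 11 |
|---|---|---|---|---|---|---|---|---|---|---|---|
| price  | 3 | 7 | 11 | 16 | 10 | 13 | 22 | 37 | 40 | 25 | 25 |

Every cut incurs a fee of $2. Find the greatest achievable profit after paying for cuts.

Let v[k] be the best obtainable value from length k. For each k, try every first piece i and keep the best of price[i] + v[k−i] minus the 2 cut fee when i<k.
v[1] = 3
v[2] = max(3+3-2, 7+0) = 7
v[3] = max(3+7-2, 7+3-2, 11+0) = 11
v[4] = max(3+11-2, 7+7-2, 11+3-2, 16+0) = 16
v[5] = max(3+16-2, 7+11-2, 11+7-2, 16+3-2, 10+0) = 17
v[6] = max(3+17-2, 7+16-2, 11+11-2, 16+7-2, 10+3-2, 13+0) = 21
v[7] = max(3+21-2, 7+17-2, 11+16-2, …, 13+3-2, 22+0) = 25
v[8] = max(3+25-2, 7+21-2, 11+17-2, …, 22+3-2, 37+0) = 37
v[9] = max(3+37-2, 7+25-2, 11+21-2, …, 37+3-2, 40+0) = 40
v[10] = max(3+40-2, 7+37-2, 11+25-2, …, 40+3-2, 25+0) = 42
v[11] = max(3+42-2, 7+40-2, 11+37-2, …, 25+3-2, 25+0) = 46
One optimal plan: pieces 8 + 3 (1 cut) → $48 − $2 = $46.

46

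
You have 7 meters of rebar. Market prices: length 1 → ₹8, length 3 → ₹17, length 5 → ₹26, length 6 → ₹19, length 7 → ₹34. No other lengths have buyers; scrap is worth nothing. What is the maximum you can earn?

56

Build r[k] bottom-up: r[k] = max over allowed piece i of (p[i] + r[k−i]).
r[1] = 8
r[2] = 16  (first piece 1, then r[1]=8)
r[3] = 24  (first piece 1, then r[2]=16)
r[4] = 32  (first piece 1, then r[3]=24)
r[5] = 40  (first piece 1, then r[4]=32)
r[6] = 48  (first piece 1, then r[5]=40)
r[7] = 56  (first piece 1, then r[6]=48)
One optimal cutting: 1 + 1 + 1 + 1 + 1 + 1 + 1 → ₹56.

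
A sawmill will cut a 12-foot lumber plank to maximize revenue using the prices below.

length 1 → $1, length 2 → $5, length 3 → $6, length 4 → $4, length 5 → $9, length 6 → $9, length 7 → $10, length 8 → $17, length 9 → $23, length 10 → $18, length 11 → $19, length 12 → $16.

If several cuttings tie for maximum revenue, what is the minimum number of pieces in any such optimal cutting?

Build r[k] bottom-up: r[k] = max over allowed piece i of (p[i] + r[k−i]).
r[1] = 1
r[2] = max(1+1, 5+0) = 5
r[3] = max(1+5, 5+1, 6+0) = 6
r[4] = max(1+6, 5+5, 6+1, 4+0) = 10
r[5] = max(1+10, 5+6, 6+5, 4+1, 9+0) = 11
r[6] = max(1+11, 5+10, 6+6, 4+5, 9+1, 9+0) = 15
r[7] = max(1+15, 5+11, 6+10, …, 9+1, 10+0) = 16
r[8] = max(1+16, 5+15, 6+11, …, 10+1, 17+0) = 20
r[9] = max(1+20, 5+16, 6+15, …, 17+1, 23+0) = 23
r[10] = max(1+23, 5+20, 6+16, …, 23+1, 18+0) = 25
r[11] = max(1+25, 5+23, 6+20, …, 18+1, 19+0) = 28
r[12] = max(1+28, 5+25, 6+23, …, 19+1, 16+0) = 30
Maximum revenue is $30.
Now minimize piece count subject to staying optimal: for each k, pieces[k] = 1 + min over i with p[i]+r[k−i]=r[k] of pieces[k−i].
pieces[9] = 1
pieces[10] = 5
pieces[11] = 2
pieces[12] = 6

6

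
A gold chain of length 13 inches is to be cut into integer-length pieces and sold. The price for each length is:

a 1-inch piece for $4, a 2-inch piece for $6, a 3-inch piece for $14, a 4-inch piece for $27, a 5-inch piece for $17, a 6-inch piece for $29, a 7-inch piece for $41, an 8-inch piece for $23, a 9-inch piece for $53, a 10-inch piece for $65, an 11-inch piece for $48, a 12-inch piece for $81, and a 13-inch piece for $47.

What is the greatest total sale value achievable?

85

Build r[k] bottom-up: r[k] = max over allowed piece i of (p[i] + r[k−i]).
r[1] = 4
r[2] = max(4+4, 6+0) = 8
r[3] = max(4+8, 6+4, 14+0) = 14
r[4] = max(4+14, 6+8, 14+4, 27+0) = 27
r[5] = max(4+27, 6+14, 14+8, 27+4, 17+0) = 31
r[6] = max(4+31, 6+27, 14+14, 27+8, 17+4, 29+0) = 35
r[7] = max(4+35, 6+31, 14+27, …, 29+4, 41+0) = 41
r[8] = max(4+41, 6+35, 14+31, …, 41+4, 23+0) = 54
r[9] = max(4+54, 6+41, 14+35, …, 23+4, 53+0) = 58
r[10] = max(4+58, 6+54, 14+41, …, 53+4, 65+0) = 65
r[11] = max(4+65, 6+58, 14+54, …, 65+4, 48+0) = 69
r[12] = max(4+69, 6+65, 14+58, …, 48+4, 81+0) = 81
r[13] = max(4+81, 6+69, 14+65, …, 81+4, 47+0) = 85
One optimal cutting: 4 + 4 + 4 + 1 → $27 + $27 + $27 + $4 = $85.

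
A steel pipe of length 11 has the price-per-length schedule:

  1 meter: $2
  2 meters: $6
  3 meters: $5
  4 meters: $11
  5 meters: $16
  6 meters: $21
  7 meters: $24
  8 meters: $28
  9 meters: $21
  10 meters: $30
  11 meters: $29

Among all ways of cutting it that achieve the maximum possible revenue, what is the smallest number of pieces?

2

Let r[k] be the best obtainable value from length k. For each k, try every first piece i and keep the best of price[i] + r[k−i].
r[1] = 2
r[2] = max(2+2, 6+0) = 6
r[3] = max(2+6, 6+2, 5+0) = 8
r[4] = max(2+8, 6+6, 5+2, 11+0) = 12
r[5] = max(2+12, 6+8, 5+6, 11+2, 16+0) = 16
r[6] = max(2+16, 6+12, 5+8, 11+6, 16+2, 21+0) = 21
r[7] = max(2+21, 6+16, 5+12, …, 21+2, 24+0) = 24
r[8] = max(2+24, 6+21, 5+16, …, 24+2, 28+0) = 28
r[9] = max(2+28, 6+24, 5+21, …, 28+2, 21+0) = 30
r[10] = max(2+30, 6+28, 5+24, …, 21+2, 30+0) = 34
r[11] = max(2+34, 6+30, 5+28, …, 30+2, 29+0) = 37
Maximum revenue is $37.
Now minimize piece count subject to staying optimal: for each k, pieces[k] = 1 + min over i with p[i]+r[k−i]=r[k] of pieces[k−i].
pieces[8] = 1
pieces[9] = 2
pieces[10] = 2
pieces[11] = 2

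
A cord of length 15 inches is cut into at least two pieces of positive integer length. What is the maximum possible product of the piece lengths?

243

Let f[k] be the best product for length k (with at least one cut). For each first piece i, the rest contributes max(k−i, f[k−i]).
Small cases: f[2]=1, f[3]=2, f[4]=4, f[5]=6, f[6]=9, f[7]=12, f[8]=18.
f[9] = max(1·18, 2·12, 3·9, …, 7·2, 8·1) = 27
f[10] = max(1·27, 2·18, 3·12, …, 8·2, 9·1) = 36
f[11] = max(1·36, 2·27, 3·18, …, 9·2, 10·1) = 54
f[12] = max(1·54, 2·36, 3·27, …, 10·2, 11·1) = 81
f[13] = max(1·81, 2·54, 3·36, …, 11·2, 12·1) = 108
f[14] = max(1·108, 2·81, 3·54, …, 12·2, 13·1) = 162
f[15] = max(1·162, 2·108, 3·81, …, 13·2, 14·1) = 243
One optimal split: 3 + 3 + 3 + 3 + 3; product 3·3·3·3·3 = 243.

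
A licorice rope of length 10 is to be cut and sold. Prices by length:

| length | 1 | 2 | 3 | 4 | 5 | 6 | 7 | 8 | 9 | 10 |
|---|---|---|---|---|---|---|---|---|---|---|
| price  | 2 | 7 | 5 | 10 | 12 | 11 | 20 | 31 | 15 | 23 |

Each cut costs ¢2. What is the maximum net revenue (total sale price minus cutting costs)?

Build r[k] bottom-up: r[k] = max over allowed piece i of (p[i] + r[k−i]) − 2 per cut.
r[1] = 2
r[2] = max(2+2-2, 7+0) = 7
r[3] = max(2+7-2, 7+2-2, 5+0) = 7
r[4] = max(2+7-2, 7+7-2, 5+2-2, 10+0) = 12
r[5] = max(2+12-2, 7+7-2, 5+7-2, 10+2-2, 12+0) = 12
r[6] = max(2+12-2, 7+12-2, 5+7-2, 10+7-2, 12+2-2, 11+0) = 17
r[7] = max(2+17-2, 7+12-2, 5+12-2, …, 11+2-2, 20+0) = 20
r[8] = max(2+20-2, 7+17-2, 5+12-2, …, 20+2-2, 31+0) = 31
r[9] = max(2+31-2, 7+20-2, 5+17-2, …, 31+2-2, 15+0) = 31
r[10] = max(2+31-2, 7+31-2, 5+20-2, …, 15+2-2, 23+0) = 36
One optimal plan: pieces 8 + 2 (1 cut) → ¢38 − ¢2 = ¢36.

36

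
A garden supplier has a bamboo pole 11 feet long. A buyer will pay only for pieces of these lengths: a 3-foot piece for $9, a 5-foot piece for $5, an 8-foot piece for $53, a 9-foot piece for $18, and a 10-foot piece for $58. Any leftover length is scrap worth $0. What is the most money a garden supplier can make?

Consider every possible first cut. best[k] is the best of p[i]+best[k−i] over all sellable i≤k.
best[1] = 0
best[2] = 0
best[3] = 9
best[4] = 9
best[5] = 9
best[6] = 18  (first piece 3, then best[3]=9)
best[7] = 18
best[8] = 53
best[9] = 53
best[10] = 58
best[11] = 62  (first piece 3, then best[8]=53)
One optimal cutting: 8 + 3 → $62.

62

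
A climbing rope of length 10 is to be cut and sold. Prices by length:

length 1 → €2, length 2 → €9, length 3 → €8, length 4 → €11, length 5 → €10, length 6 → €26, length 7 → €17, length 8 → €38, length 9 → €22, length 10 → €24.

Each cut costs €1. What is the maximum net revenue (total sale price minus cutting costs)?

Consider every possible first cut. v[k] is the best of p[i]+v[k−i] over all sellable i≤k, charging 1 whenever i<k.
v[1] = 2
v[2] = 9
v[3] = 10  (first piece 1, then v[2]=9)
v[4] = 17  (first piece 2, then v[2]=9)
v[5] = 18  (first piece 1, then v[4]=17)
v[6] = 26
v[7] = 27  (first piece 1, then v[6]=26)
v[8] = 38
v[9] = 39  (first piece 1, then v[8]=38)
v[10] = 46  (first piece 2, then v[8]=38)
One optimal plan: pieces 8 + 2 (1 cut) → €47 − €1 = €46.

46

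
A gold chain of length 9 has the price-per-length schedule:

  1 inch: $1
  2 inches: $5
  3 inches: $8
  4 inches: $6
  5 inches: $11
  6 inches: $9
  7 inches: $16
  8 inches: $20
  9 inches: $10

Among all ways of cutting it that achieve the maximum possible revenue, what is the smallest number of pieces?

3

Let r[k] be the best obtainable value from length k. For each k, try every first piece i and keep the best of price[i] + r[k−i].
r[1] = 1
r[2] = max(1+1, 5+0) = 5
r[3] = max(1+5, 5+1, 8+0) = 8
r[4] = max(1+8, 5+5, 8+1, 6+0) = 10
r[5] = max(1+10, 5+8, 8+5, 6+1, 11+0) = 13
r[6] = max(1+13, 5+10, 8+8, 6+5, 11+1, 9+0) = 16
r[7] = max(1+16, 5+13, 8+10, …, 9+1, 16+0) = 18
r[8] = max(1+18, 5+16, 8+13, …, 16+1, 20+0) = 21
r[9] = max(1+21, 5+18, 8+16, …, 20+1, 10+0) = 24
Maximum revenue is $24.
Now minimize piece count subject to staying optimal: for each k, pieces[k] = 1 + min over i with p[i]+r[k−i]=r[k] of pieces[k−i].
pieces[6] = 2
pieces[7] = 3
pieces[8] = 3
pieces[9] = 3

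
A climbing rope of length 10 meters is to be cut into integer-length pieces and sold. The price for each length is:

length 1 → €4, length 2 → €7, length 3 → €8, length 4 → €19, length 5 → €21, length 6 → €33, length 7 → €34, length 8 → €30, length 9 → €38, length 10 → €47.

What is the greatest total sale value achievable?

Build r[k] bottom-up: r[k] = max over allowed piece i of (p[i] + r[k−i]).
r[1] = 4
r[2] = 8  (first piece 1, then r[1]=4)
r[3] = 12  (first piece 1, then r[2]=8)
r[4] = 19
r[5] = 23  (first piece 1, then r[4]=19)
r[6] = 33
r[7] = 37  (first piece 1, then r[6]=33)
r[8] = 41  (first piece 1, then r[7]=37)
r[9] = 45  (first piece 1, then r[8]=41)
r[10] = 52  (first piece 4, then r[6]=33)
One optimal cutting: 6 + 4 → €33 + €19 = €52.

52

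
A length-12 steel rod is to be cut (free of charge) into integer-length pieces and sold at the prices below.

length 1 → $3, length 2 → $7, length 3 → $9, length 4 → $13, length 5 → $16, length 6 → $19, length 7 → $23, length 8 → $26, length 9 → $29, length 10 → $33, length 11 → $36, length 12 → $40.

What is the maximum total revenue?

Build R[k] bottom-up: R[k] = max over allowed piece i of (p[i] + R[k−i]).
R[1] = 3
R[2] = max(3+3, 7+0) = 7
R[3] = max(3+7, 7+3, 9+0) = 10
R[4] = max(3+10, 7+7, 9+3, 13+0) = 14
R[5] = max(3+14, 7+10, 9+7, 13+3, 16+0) = 17
R[6] = max(3+17, 7+14, 9+10, 13+7, 16+3, 19+0) = 21
R[7] = max(3+21, 7+17, 9+14, …, 19+3, 23+0) = 24
R[8] = max(3+24, 7+21, 9+17, …, 23+3, 26+0) = 28
R[9] = max(3+28, 7+24, 9+21, …, 26+3, 29+0) = 31
R[10] = max(3+31, 7+28, 9+24, …, 29+3, 33+0) = 35
R[11] = max(3+35, 7+31, 9+28, …, 33+3, 36+0) = 38
R[12] = max(3+38, 7+35, 9+31, …, 36+3, 40+0) = 42
One optimal cutting: 2 + 2 + 2 + 2 + 2 + 2 → $7 + $7 + $7 + $7 + $7 + $7 = $42.

42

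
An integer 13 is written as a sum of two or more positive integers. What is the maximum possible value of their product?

Fill m[k] for k=2..13: at each k try every first piece i and multiply by the better of (k−i) uncut or m[k−i].
m[2] = 1×max(1,0) = 1×1 = 1
m[3] = max(1×2, 2×1) = 2
m[4] = max(1×3, 2×2, 3×1) = 4
m[5] = max(1×4, 2×3, 3×2, 4×1) = 6
m[6] = max(1×6, 2×4, 3×3, 4×2, 5×1) = 9
m[7] = max(1×9, 2×6, 3×4, 4×3, 5×2, 6×1) = 12
m[8] = max(1×12, 2×9, 3×6, …, 6×2, 7×1) = 18
m[9] = max(1×18, 2×12, 3×9, …, 7×2, 8×1) = 27
m[10] = max(1×27, 2×18, 3×12, …, 8×2, 9×1) = 36
m[11] = max(1×36, 2×27, 3×18, …, 9×2, 10×1) = 54
m[12] = max(1×54, 2×36, 3×27, …, 10×2, 11×1) = 81
m[13] = max(1×81, 2×54, 3×36, …, 11×2, 12×1) = 108
One optimal split: 3 + 3 + 3 + 2 + 2; product 3×3×3×2×2 = 108.

108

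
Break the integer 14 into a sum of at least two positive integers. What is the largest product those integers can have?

Let prod[k] be the best product for length k (with at least one cut). For each first piece i, the rest contributes max(k−i, prod[k−i]).
prod[2] = 1·max(1,0) = 1·1 = 1
prod[3] = 1·max(2,1) = 1·2 = 2
prod[4] = 2·max(2,1) = 2·2 = 4
prod[5] = 2·max(3,2) = 2·3 = 6
prod[6] = 3·max(3,2) = 3·3 = 9
prod[7] = 2·max(5,6) = 2·6 = 12
prod[8] = 2·max(6,9) = 2·9 = 18
prod[9] = 3·max(6,9) = 3·9 = 27
prod[10] = 2·max(8,18) = 2·18 = 36
prod[11] = 2·max(9,27) = 2·27 = 54
prod[12] = 3·max(9,27) = 3·27 = 81
prod[13] = 2·max(11,54) = 2·54 = 108
prod[14] = 2·max(12,81) = 2·81 = 162
One optimal split: 3 + 3 + 3 + 3 + 2; product 3·3·3·3·2 = 162.

162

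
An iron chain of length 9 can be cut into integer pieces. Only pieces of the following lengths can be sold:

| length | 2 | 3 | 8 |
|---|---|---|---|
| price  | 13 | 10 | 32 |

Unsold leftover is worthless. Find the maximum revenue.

Build f[k] bottom-up: f[k] = max over allowed piece i of (p[i] + f[k−i]).
f[1] = 0
f[2] = 13
f[3] = 13
f[4] = 26  (first piece 2, then f[2]=13)
f[5] = 26
f[6] = 39  (first piece 2, then f[4]=26)
f[7] = 39
f[8] = 52  (first piece 2, then f[6]=39)
f[9] = 52
One optimal cutting: pieces 2 + 2 + 2 + 2 with 1 link of scrap → $52.

52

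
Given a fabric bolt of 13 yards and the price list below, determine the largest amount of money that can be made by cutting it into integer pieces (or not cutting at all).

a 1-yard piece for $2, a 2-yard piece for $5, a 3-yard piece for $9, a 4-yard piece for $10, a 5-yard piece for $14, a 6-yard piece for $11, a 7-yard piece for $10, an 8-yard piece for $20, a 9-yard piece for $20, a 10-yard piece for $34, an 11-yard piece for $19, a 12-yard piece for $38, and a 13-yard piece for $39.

43

Consider every possible first cut. v[k] is the best of p[i]+v[k−i] over all sellable i≤k.
v[1] = 2
v[2] = 5
v[3] = 9
v[4] = 11  (first piece 1, then v[3]=9)
v[5] = 14  (first piece 2, then v[3]=9)
v[6] = 18  (first piece 3, then v[3]=9)
v[7] = 20  (first piece 1, then v[6]=18)
v[8] = 23  (first piece 2, then v[6]=18)
v[9] = 27  (first piece 3, then v[6]=18)
v[10] = 34
v[11] = 36  (first piece 1, then v[10]=34)
v[12] = 39  (first piece 2, then v[10]=34)
v[13] = 43  (first piece 3, then v[10]=34)
One optimal cutting: 10 + 3 → $34 + $9 = $43.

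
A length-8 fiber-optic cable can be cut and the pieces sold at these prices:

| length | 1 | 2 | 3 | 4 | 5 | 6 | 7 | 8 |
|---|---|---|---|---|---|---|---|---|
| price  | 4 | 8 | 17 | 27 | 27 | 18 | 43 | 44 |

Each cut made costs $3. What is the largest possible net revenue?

51

Build v[k] bottom-up: v[k] = max over allowed piece i of (p[i] + v[k−i]) − 3 per cut.
v[1] = 4
v[2] = 8
v[3] = 17
v[4] = 27
v[5] = 28  (first piece 1, then v[4]=27)
v[6] = 32  (first piece 2, then v[4]=27)
v[7] = 43
v[8] = 51  (first piece 4, then v[4]=27)
One optimal plan: pieces 4 + 4 (1 cut) → $54 − $3 = $51.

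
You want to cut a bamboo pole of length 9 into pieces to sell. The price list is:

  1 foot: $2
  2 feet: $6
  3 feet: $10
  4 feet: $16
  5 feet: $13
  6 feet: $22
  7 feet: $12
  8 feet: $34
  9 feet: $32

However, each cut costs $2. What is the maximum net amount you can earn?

34

Consider every possible first cut. r[k] is the best of p[i]+r[k−i] over all sellable i≤k, charging 2 whenever i<k.
r[1] = 2
r[2] = 6
r[3] = 10
r[4] = 16
r[5] = 16  (first piece 1, then r[4]=16)
r[6] = 22
r[7] = 24  (first piece 3, then r[4]=16)
r[8] = 34
r[9] = 34  (first piece 1, then r[8]=34)
One optimal plan: pieces 8 + 1 (1 cut) → $36 − $2 = $34.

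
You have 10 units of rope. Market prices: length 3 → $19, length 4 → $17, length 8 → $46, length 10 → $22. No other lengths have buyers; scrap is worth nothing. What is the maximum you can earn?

57

Let f[k] be the best obtainable value from length k. For each k, try every first piece i and keep the best of price[i] + f[k−i].
f[1] = 0
f[2] = 0
f[3] = 19
f[4] = max(19+0, 17+0) = 19
f[5] = max(19+0, 17+0) = 19
f[6] = max(19+19, 17+0) = 38
f[7] = max(19+19, 17+19) = 38
f[8] = max(19+19, 17+19, 46+0) = 46
f[9] = max(19+38, 17+19, 46+0) = 57
f[10] = max(19+38, 17+38, 46+0, 22+0) = 57
One optimal cutting: pieces 3 + 3 + 3 with 1 unit of scrap → $57.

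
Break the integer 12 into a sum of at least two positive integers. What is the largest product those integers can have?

Let P[k] be the best product for length k (with at least one cut). For each first piece i, the rest contributes max(k−i, P[k−i]).
Small cases: P[2]=1, P[3]=2, P[4]=4, P[5]=6, P[6]=9, P[7]=12.
P[8] = 2×max(6,9) = 2×9 = 18
P[9] = 3×max(6,9) = 3×9 = 27
P[10] = 2×max(8,18) = 2×18 = 36
P[11] = 2×max(9,27) = 2×27 = 54
P[12] = 3×max(9,27) = 3×27 = 81
One optimal split: 3 + 3 + 3 + 3; product 3×3×3×3 = 81.

81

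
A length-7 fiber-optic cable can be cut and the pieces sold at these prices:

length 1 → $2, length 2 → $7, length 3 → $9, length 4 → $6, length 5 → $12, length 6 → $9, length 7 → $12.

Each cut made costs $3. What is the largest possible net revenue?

Build r[k] bottom-up: r[k] = max over allowed piece i of (p[i] + r[k−i]) − 3 per cut.
r[1] = 2
r[2] = max(2+2-3, 7+0) = 7
r[3] = max(2+7-3, 7+2-3, 9+0) = 9
r[4] = max(2+9-3, 7+7-3, 9+2-3, 6+0) = 11
r[5] = max(2+11-3, 7+9-3, 9+7-3, 6+2-3, 12+0) = 13
r[6] = max(2+13-3, 7+11-3, 9+9-3, 6+7-3, 12+2-3, 9+0) = 15
r[7] = max(2+15-3, 7+13-3, 9+11-3, …, 9+2-3, 12+0) = 17
One optimal plan: pieces 3 + 2 + 2 (2 cuts) → $23 − $6 = $17.

17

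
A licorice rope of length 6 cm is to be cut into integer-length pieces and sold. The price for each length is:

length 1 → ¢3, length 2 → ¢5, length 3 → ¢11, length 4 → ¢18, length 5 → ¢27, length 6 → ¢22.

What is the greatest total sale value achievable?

30

Let v[k] be the best obtainable value from length k. For each k, try every first piece i and keep the best of price[i] + v[k−i].
v[1] = 3
v[2] = 6  (first piece 1, then v[1]=3)
v[3] = 11
v[4] = 18
v[5] = 27
v[6] = 30  (first piece 1, then v[5]=27)
One optimal cutting: 5 + 1 → ¢27 + ¢3 = ¢30.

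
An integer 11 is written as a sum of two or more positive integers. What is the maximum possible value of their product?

Define prod[k] = max over 1≤i<k of i · max(k−i, prod[k−i]); the inner max lets the remainder stay uncut if that's better.
prod[2] = 1*max(1,0) = 1*1 = 1
prod[3] = max(1*2, 2*1) = 2
prod[4] = max(1*3, 2*2, 3*1) = 4
prod[5] = max(1*4, 2*3, 3*2, 4*1) = 6
prod[6] = max(1*6, 2*4, 3*3, 4*2, 5*1) = 9
prod[7] = max(1*9, 2*6, 3*4, 4*3, 5*2, 6*1) = 12
prod[8] = max(1*12, 2*9, 3*6, …, 6*2, 7*1) = 18
prod[9] = max(1*18, 2*12, 3*9, …, 7*2, 8*1) = 27
prod[10] = max(1*27, 2*18, 3*12, …, 8*2, 9*1) = 36
prod[11] = max(1*36, 2*27, 3*18, …, 9*2, 10*1) = 54
One optimal split: 3 + 3 + 3 + 2; product 3*3*3*2 = 54.

54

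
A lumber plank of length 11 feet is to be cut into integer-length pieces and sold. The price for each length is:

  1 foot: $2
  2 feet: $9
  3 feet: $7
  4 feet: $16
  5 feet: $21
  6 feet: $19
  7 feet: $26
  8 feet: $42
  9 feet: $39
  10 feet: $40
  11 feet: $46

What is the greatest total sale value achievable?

53

Consider every possible first cut. R[k] is the best of p[i]+R[k−i] over all sellable i≤k.
R[1] = 2
R[2] = 9
R[3] = 11  (first piece 1, then R[2]=9)
R[4] = 18  (first piece 2, then R[2]=9)
R[5] = 21
R[6] = 27  (first piece 2, then R[4]=18)
R[7] = 30  (first piece 2, then R[5]=21)
R[8] = 42
R[9] = 44  (first piece 1, then R[8]=42)
R[10] = 51  (first piece 2, then R[8]=42)
R[11] = 53  (first piece 1, then R[10]=51)
One optimal cutting: 8 + 2 + 1 → $42 + $9 + $2 = $53.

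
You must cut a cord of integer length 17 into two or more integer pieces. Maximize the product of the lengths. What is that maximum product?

486

Fill f[k] for k=2..17: at each k try every first piece i and multiply by the better of (k−i) uncut or f[k−i].
f[2] = 1*max(1,0) = 1*1 = 1
f[3] = 1*max(2,1) = 1*2 = 2
f[4] = 2*max(2,1) = 2*2 = 4
f[5] = 2*max(3,2) = 2*3 = 6
f[6] = 3*max(3,2) = 3*3 = 9
f[7] = 2*max(5,6) = 2*6 = 12
f[8] = 2*max(6,9) = 2*9 = 18
f[9] = 3*max(6,9) = 3*9 = 27
f[10] = 2*max(8,18) = 2*18 = 36
f[11] = 2*max(9,27) = 2*27 = 54
f[12] = 3*max(9,27) = 3*27 = 81
f[13] = 2*max(11,54) = 2*54 = 108
f[14] = 2*max(12,81) = 2*81 = 162
f[15] = 3*max(12,81) = 3*81 = 243
f[16] = 2*max(14,162) = 2*162 = 324
f[17] = 2*max(15,243) = 2*243 = 486
One optimal split: 3 + 3 + 3 + 3 + 3 + 2; product 3*3*3*3*3*2 = 486.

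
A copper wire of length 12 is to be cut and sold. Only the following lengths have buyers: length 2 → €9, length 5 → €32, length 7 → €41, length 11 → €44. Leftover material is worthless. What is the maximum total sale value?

73

Build f[k] bottom-up: f[k] = max over allowed piece i of (p[i] + f[k−i]).
f[1] = 0
f[2] = 9
f[3] = 9
f[4] = 18  (first piece 2, then f[2]=9)
f[5] = max(9+9, 32+0) = 32
f[6] = max(9+18, 32+0) = 32
f[7] = max(9+32, 32+9, 41+0) = 41
f[8] = max(9+32, 32+9, 41+0) = 41
f[9] = max(9+41, 32+18, 41+9) = 50
f[10] = max(9+41, 32+32, 41+9) = 64
f[11] = max(9+50, 32+32, 41+18, 44+0) = 64
f[12] = max(9+64, 32+41, 41+32, 44+0) = 73
One optimal cutting: 5 + 5 + 2 → €73.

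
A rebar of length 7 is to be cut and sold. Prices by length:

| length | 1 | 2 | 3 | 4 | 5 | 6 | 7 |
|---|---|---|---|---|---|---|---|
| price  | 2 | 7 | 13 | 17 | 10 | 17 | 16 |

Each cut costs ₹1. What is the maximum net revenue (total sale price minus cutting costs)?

29

Let net[k] be the best obtainable value from length k. For each k, try every first piece i and keep the best of price[i] + net[k−i] minus the 1 cut fee when i<k.
net[1] = 2
net[2] = 7
net[3] = 13
net[4] = 17
net[5] = 19  (first piece 2, then net[3]=13)
net[6] = 25  (first piece 3, then net[3]=13)
net[7] = 29  (first piece 3, then net[4]=17)
One optimal plan: pieces 4 + 3 (1 cut) → ₹30 − ₹1 = ₹29.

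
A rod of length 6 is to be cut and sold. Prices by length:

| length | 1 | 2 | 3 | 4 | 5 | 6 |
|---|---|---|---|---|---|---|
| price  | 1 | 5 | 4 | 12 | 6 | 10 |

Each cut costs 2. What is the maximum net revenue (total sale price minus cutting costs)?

15

Build net[k] bottom-up: net[k] = max over allowed piece i of (p[i] + net[k−i]) − 2 per cut.
net[1] = 1
net[2] = max(1+1-2, 5+0) = 5
net[3] = max(1+5-2, 5+1-2, 4+0) = 4
net[4] = max(1+4-2, 5+5-2, 4+1-2, 12+0) = 12
net[5] = max(1+12-2, 5+4-2, 4+5-2, 12+1-2, 6+0) = 11
net[6] = max(1+11-2, 5+12-2, 4+4-2, 12+5-2, 6+1-2, 10+0) = 15
One optimal plan: pieces 4 + 2 (1 cut) → 17 − 2 = 15.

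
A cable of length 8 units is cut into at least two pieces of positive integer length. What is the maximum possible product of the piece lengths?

18

Fill g[k] for k=2..8: at each k try every first piece i and multiply by the better of (k−i) uncut or g[k−i].
g[2] = 1*max(1,0) = 1*1 = 1
g[3] = 1*max(2,1) = 1*2 = 2
g[4] = 2*max(2,1) = 2*2 = 4
g[5] = 2*max(3,2) = 2*3 = 6
g[6] = 3*max(3,2) = 3*3 = 9
g[7] = 2*max(5,6) = 2*6 = 12
g[8] = 2*max(6,9) = 2*9 = 18
One optimal split: 3 + 3 + 2; product 3*3*2 = 18.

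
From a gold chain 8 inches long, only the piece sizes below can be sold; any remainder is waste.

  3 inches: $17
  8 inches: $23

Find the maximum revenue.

Consider every possible first cut. best[k] is the best of p[i]+best[k−i] over all sellable i≤k.
best[1] = 0
best[2] = 0
best[3] = 17
best[4] = 17
best[5] = 17
best[6] = 34  (first piece 3, then best[3]=17)
best[7] = 34
best[8] = max(17+17, 23+0) = 34
One optimal cutting: pieces 3 + 3 with 2 inches of scrap → $34.

34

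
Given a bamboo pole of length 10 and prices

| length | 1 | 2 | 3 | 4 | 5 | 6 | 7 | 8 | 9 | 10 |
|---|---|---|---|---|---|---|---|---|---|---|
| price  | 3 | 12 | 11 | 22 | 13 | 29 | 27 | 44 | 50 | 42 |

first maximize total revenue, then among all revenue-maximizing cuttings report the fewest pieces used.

5

Build r[k] bottom-up: r[k] = max over allowed piece i of (p[i] + r[k−i]).
r[1] = 3
r[2] = max(3+3, 12+0) = 12
r[3] = max(3+12, 12+3, 11+0) = 15
r[4] = max(3+15, 12+12, 11+3, 22+0) = 24
r[5] = max(3+24, 12+15, 11+12, 22+3, 13+0) = 27
r[6] = max(3+27, 12+24, 11+15, 22+12, 13+3, 29+0) = 36
r[7] = max(3+36, 12+27, 11+24, …, 29+3, 27+0) = 39
r[8] = max(3+39, 12+36, 11+27, …, 27+3, 44+0) = 48
r[9] = max(3+48, 12+39, 11+36, …, 44+3, 50+0) = 51
r[10] = max(3+51, 12+48, 11+39, …, 50+3, 42+0) = 60
Maximum revenue is $60.
Now minimize piece count subject to staying optimal: for each k, pieces[k] = 1 + min over i with p[i]+r[k−i]=r[k] of pieces[k−i].
pieces[7] = 4
pieces[8] = 4
pieces[9] = 5
pieces[10] = 5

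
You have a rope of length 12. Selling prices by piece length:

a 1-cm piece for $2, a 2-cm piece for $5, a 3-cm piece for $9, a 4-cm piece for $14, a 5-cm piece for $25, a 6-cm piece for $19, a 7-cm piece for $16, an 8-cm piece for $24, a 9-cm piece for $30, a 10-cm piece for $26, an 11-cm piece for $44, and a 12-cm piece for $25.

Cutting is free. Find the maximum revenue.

Build v[k] bottom-up: v[k] = max over allowed piece i of (p[i] + v[k−i]).
v[1] = 2
v[2] = max(2+2, 5+0) = 5
v[3] = max(2+5, 5+2, 9+0) = 9
v[4] = max(2+9, 5+5, 9+2, 14+0) = 14
v[5] = max(2+14, 5+9, 9+5, 14+2, 25+0) = 25
v[6] = max(2+25, 5+14, 9+9, 14+5, 25+2, 19+0) = 27
v[7] = max(2+27, 5+25, 9+14, …, 19+2, 16+0) = 30
v[8] = max(2+30, 5+27, 9+25, …, 16+2, 24+0) = 34
v[9] = max(2+34, 5+30, 9+27, …, 24+2, 30+0) = 39
v[10] = max(2+39, 5+34, 9+30, …, 30+2, 26+0) = 50
v[11] = max(2+50, 5+39, 9+34, …, 26+2, 44+0) = 52
v[12] = max(2+52, 5+50, 9+39, …, 44+2, 25+0) = 55
One optimal cutting: 5 + 5 + 2 → $25 + $25 + $5 = $55.

55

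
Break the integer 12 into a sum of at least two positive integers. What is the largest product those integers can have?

Define g[k] = max over 1≤i<k of i · max(k−i, g[k−i]); the inner max lets the remainder stay uncut if that's better.
g[2] = 1*max(1,0) = 1*1 = 1
g[3] = 1*max(2,1) = 1*2 = 2
g[4] = 2*max(2,1) = 2*2 = 4
g[5] = 2*max(3,2) = 2*3 = 6
g[6] = 3*max(3,2) = 3*3 = 9
g[7] = 2*max(5,6) = 2*6 = 12
g[8] = 2*max(6,9) = 2*9 = 18
g[9] = 3*max(6,9) = 3*9 = 27
g[10] = 2*max(8,18) = 2*18 = 36
g[11] = 2*max(9,27) = 2*27 = 54
g[12] = 3*max(9,27) = 3*27 = 81
One optimal split: 3 + 3 + 3 + 3; product 3*3*3*3 = 81.

81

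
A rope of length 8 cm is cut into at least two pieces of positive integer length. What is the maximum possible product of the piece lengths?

18

Fill g[k] for k=2..8: at each k try every first piece i and multiply by the better of (k−i) uncut or g[k−i].
g[2] = 1·max(1,0) = 1·1 = 1
g[3] = 1·max(2,1) = 1·2 = 2
g[4] = 2·max(2,1) = 2·2 = 4
g[5] = 2·max(3,2) = 2·3 = 6
g[6] = 3·max(3,2) = 3·3 = 9
g[7] = 2·max(5,6) = 2·6 = 12
g[8] = 2·max(6,9) = 2·9 = 18
One optimal split: 3 + 3 + 2; product 3·3·2 = 18.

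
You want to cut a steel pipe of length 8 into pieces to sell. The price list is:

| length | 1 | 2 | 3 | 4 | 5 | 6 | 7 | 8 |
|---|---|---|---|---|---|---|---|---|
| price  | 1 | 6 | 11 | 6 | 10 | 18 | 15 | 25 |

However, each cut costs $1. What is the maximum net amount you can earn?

26

Consider every possible first cut. net[k] is the best of p[i]+net[k−i] over all sellable i≤k, charging 1 whenever i<k.
net[1] = 1
net[2] = max(1+1-1, 6+0) = 6
net[3] = max(1+6-1, 6+1-1, 11+0) = 11
net[4] = max(1+11-1, 6+6-1, 11+1-1, 6+0) = 11
net[5] = max(1+11-1, 6+11-1, 11+6-1, 6+1-1, 10+0) = 16
net[6] = max(1+16-1, 6+11-1, 11+11-1, 6+6-1, 10+1-1, 18+0) = 21
net[7] = max(1+21-1, 6+16-1, 11+11-1, …, 18+1-1, 15+0) = 21
net[8] = max(1+21-1, 6+21-1, 11+16-1, …, 15+1-1, 25+0) = 26
One optimal plan: pieces 3 + 3 + 2 (2 cuts) → $28 − $2 = $26.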